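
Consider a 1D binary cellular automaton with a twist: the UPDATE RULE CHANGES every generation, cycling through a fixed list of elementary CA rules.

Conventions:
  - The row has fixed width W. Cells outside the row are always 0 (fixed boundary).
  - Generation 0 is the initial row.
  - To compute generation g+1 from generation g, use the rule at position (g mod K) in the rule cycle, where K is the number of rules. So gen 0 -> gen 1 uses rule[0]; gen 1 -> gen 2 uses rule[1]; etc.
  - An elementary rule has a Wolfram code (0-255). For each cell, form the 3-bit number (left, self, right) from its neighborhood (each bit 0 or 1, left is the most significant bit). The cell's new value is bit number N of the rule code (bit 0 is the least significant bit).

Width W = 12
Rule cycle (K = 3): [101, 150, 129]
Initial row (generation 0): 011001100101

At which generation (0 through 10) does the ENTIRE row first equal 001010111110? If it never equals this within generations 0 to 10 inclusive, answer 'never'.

Answer: never

Derivation:
Gen 0: 011001100101
Gen 1 (rule 101): 001000100111
Gen 2 (rule 150): 011101111010
Gen 3 (rule 129): 001000110000
Gen 4 (rule 101): 101010010111
Gen 5 (rule 150): 101011110010
Gen 6 (rule 129): 000001100000
Gen 7 (rule 101): 111100101111
Gen 8 (rule 150): 011011100110
Gen 9 (rule 129): 000001000000
Gen 10 (rule 101): 111101011111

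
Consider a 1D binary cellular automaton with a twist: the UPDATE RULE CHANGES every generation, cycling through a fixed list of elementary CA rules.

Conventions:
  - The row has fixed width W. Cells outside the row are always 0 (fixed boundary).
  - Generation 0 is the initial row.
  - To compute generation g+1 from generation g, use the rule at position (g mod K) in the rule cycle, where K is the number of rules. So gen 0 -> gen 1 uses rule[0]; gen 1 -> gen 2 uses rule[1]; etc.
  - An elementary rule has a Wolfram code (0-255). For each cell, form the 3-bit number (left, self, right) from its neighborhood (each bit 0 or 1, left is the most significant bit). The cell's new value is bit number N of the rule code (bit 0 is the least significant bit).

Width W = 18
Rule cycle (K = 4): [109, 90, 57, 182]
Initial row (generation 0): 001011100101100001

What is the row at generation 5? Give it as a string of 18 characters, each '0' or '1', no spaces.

Gen 0: 001011100101100001
Gen 1 (rule 109): 101110100111101101
Gen 2 (rule 90): 001010011100101100
Gen 3 (rule 57): 100101010010011011
Gen 4 (rule 182): 111111111111100100
Gen 5 (rule 109): 100000000000100101

Answer: 100000000000100101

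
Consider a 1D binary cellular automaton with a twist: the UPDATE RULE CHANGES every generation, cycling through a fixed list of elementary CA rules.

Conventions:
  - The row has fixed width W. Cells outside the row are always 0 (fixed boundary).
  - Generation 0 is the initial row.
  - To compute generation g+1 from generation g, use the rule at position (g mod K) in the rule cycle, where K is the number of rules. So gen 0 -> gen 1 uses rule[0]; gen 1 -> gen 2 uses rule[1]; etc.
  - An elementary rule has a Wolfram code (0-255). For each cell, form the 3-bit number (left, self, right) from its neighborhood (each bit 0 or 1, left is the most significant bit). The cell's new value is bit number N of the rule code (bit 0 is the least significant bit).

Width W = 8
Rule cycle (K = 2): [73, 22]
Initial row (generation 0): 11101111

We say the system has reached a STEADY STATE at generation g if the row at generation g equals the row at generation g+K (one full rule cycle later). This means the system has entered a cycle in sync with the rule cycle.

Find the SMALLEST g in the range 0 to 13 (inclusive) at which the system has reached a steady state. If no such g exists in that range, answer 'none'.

Answer: 8

Derivation:
Gen 0: 11101111
Gen 1 (rule 73): 10101001
Gen 2 (rule 22): 10101111
Gen 3 (rule 73): 00001001
Gen 4 (rule 22): 00011111
Gen 5 (rule 73): 11010001
Gen 6 (rule 22): 00011011
Gen 7 (rule 73): 11011011
Gen 8 (rule 22): 00000000
Gen 9 (rule 73): 11111111
Gen 10 (rule 22): 00000000
Gen 11 (rule 73): 11111111
Gen 12 (rule 22): 00000000
Gen 13 (rule 73): 11111111
Gen 14 (rule 22): 00000000
Gen 15 (rule 73): 11111111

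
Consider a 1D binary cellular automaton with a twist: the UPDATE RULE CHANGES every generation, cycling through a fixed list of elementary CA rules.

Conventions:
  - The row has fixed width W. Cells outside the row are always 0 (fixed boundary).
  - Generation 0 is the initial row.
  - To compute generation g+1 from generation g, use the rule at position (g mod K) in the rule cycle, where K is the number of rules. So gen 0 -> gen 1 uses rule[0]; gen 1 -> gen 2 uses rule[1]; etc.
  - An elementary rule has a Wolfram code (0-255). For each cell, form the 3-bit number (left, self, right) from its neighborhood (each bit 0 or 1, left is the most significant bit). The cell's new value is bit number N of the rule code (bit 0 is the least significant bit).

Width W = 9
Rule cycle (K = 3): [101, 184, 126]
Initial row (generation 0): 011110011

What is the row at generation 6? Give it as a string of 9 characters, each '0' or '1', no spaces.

Gen 0: 011110011
Gen 1 (rule 101): 000010001
Gen 2 (rule 184): 000001000
Gen 3 (rule 126): 000011100
Gen 4 (rule 101): 111000101
Gen 5 (rule 184): 110100010
Gen 6 (rule 126): 111110111

Answer: 111110111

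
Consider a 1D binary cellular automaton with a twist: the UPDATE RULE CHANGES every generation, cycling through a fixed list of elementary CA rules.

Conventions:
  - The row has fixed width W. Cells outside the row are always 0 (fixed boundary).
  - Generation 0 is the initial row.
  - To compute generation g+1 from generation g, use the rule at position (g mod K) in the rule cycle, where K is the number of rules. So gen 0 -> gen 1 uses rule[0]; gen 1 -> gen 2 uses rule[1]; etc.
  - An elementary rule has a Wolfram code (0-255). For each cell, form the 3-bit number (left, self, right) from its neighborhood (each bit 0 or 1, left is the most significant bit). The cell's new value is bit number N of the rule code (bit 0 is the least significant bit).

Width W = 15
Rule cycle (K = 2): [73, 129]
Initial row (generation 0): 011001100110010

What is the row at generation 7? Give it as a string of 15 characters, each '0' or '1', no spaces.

Gen 0: 011001100110010
Gen 1 (rule 73): 011001100110000
Gen 2 (rule 129): 000000000000111
Gen 3 (rule 73): 111111111110101
Gen 4 (rule 129): 011111111100000
Gen 5 (rule 73): 010000000101111
Gen 6 (rule 129): 000111110000110
Gen 7 (rule 73): 110100010110110

Answer: 110100010110110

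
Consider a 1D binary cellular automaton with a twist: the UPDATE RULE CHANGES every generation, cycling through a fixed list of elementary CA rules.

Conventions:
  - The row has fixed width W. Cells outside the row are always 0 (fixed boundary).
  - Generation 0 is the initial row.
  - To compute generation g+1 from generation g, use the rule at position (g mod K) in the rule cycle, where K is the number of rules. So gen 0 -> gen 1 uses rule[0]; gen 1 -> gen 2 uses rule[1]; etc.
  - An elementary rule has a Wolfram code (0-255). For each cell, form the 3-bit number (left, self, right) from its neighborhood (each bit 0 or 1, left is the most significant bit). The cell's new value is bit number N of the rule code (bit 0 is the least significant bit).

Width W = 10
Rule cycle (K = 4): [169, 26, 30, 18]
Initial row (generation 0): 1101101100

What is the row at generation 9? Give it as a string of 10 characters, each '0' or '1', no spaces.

Answer: 1110001111

Derivation:
Gen 0: 1101101100
Gen 1 (rule 169): 1011011001
Gen 2 (rule 26): 0010010110
Gen 3 (rule 30): 0111110101
Gen 4 (rule 18): 1000000000
Gen 5 (rule 169): 0011111111
Gen 6 (rule 26): 0110000000
Gen 7 (rule 30): 1101000000
Gen 8 (rule 18): 0000100000
Gen 9 (rule 169): 1110001111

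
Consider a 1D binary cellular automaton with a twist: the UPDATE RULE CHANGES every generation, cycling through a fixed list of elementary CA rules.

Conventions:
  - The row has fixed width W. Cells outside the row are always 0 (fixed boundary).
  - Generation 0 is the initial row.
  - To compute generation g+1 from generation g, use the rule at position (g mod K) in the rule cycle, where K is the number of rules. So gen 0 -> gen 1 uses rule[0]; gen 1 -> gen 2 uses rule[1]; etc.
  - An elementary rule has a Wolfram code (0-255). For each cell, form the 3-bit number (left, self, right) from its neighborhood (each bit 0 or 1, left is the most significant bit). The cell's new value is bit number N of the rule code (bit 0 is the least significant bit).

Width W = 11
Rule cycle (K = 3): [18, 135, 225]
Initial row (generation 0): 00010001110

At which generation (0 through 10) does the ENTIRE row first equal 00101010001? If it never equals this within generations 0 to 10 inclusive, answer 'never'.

Answer: 1

Derivation:
Gen 0: 00010001110
Gen 1 (rule 18): 00101010001
Gen 2 (rule 135): 11101010111
Gen 3 (rule 225): 01110101011
Gen 4 (rule 18): 10000000000
Gen 5 (rule 135): 10111111111
Gen 6 (rule 225): 01011111111
Gen 7 (rule 18): 10000000000
Gen 8 (rule 135): 10111111111
Gen 9 (rule 225): 01011111111
Gen 10 (rule 18): 10000000000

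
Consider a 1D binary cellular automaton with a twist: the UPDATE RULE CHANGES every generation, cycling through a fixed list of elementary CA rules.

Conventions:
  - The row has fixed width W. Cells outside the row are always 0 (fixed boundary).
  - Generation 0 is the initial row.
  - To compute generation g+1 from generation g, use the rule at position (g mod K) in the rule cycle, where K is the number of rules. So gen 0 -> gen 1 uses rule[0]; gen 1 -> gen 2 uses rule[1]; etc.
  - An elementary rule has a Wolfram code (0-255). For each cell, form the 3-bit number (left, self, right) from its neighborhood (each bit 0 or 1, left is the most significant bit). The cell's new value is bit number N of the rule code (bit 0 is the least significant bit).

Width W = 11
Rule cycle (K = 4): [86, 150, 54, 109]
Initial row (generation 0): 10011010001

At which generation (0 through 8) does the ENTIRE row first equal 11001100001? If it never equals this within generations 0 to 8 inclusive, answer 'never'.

Gen 0: 10011010001
Gen 1 (rule 86): 11101011011
Gen 2 (rule 150): 01001000000
Gen 3 (rule 54): 11111100000
Gen 4 (rule 109): 10000101111
Gen 5 (rule 86): 11001100001
Gen 6 (rule 150): 00110010011
Gen 7 (rule 54): 01001111100
Gen 8 (rule 109): 01001000101

Answer: 5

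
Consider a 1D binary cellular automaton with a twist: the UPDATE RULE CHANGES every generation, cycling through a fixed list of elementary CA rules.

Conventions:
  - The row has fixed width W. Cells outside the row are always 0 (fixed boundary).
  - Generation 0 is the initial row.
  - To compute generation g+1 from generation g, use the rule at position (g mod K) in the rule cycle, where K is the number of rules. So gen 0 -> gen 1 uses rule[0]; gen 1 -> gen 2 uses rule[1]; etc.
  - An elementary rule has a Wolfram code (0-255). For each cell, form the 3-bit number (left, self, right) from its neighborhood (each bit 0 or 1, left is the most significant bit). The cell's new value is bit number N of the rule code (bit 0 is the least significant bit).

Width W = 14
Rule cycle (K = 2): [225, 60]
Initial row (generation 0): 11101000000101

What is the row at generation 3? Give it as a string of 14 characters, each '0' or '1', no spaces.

Gen 0: 11101000000101
Gen 1 (rule 225): 01110011110010
Gen 2 (rule 60): 01001010001011
Gen 3 (rule 225): 00000100100101

Answer: 00000100100101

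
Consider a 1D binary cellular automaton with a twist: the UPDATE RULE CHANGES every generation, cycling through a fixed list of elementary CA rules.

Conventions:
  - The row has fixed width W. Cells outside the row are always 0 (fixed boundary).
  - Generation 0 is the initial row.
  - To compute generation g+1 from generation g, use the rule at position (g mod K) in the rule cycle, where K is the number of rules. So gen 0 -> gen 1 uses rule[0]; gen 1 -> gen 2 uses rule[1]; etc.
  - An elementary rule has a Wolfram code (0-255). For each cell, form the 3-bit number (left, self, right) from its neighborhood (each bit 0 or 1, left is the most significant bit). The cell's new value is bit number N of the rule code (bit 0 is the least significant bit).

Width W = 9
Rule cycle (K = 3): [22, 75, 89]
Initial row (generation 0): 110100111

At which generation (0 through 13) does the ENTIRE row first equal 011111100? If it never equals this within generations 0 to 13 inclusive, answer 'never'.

Answer: never

Derivation:
Gen 0: 110100111
Gen 1 (rule 22): 000111000
Gen 2 (rule 75): 111101011
Gen 3 (rule 89): 100100011
Gen 4 (rule 22): 111110100
Gen 5 (rule 75): 100010001
Gen 6 (rule 89): 011001100
Gen 7 (rule 22): 100110010
Gen 8 (rule 75): 001110100
Gen 9 (rule 89): 101010011
Gen 10 (rule 22): 101011100
Gen 11 (rule 75): 000010101
Gen 12 (rule 89): 111000000
Gen 13 (rule 22): 000100000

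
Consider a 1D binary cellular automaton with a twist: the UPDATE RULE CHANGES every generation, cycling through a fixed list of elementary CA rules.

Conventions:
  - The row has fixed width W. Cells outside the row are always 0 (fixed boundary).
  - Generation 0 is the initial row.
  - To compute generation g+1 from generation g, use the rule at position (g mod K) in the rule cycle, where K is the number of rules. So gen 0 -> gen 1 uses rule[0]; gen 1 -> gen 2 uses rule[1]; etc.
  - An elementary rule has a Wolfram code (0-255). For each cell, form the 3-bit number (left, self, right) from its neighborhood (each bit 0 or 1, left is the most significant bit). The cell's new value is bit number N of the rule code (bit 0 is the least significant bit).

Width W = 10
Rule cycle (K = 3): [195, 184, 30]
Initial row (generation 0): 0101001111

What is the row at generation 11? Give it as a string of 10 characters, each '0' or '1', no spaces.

Answer: 0110111110

Derivation:
Gen 0: 0101001111
Gen 1 (rule 195): 1000010111
Gen 2 (rule 184): 0100001110
Gen 3 (rule 30): 1110011001
Gen 4 (rule 195): 0110101010
Gen 5 (rule 184): 0101010101
Gen 6 (rule 30): 1101010101
Gen 7 (rule 195): 0100000000
Gen 8 (rule 184): 0010000000
Gen 9 (rule 30): 0111000000
Gen 10 (rule 195): 1011011111
Gen 11 (rule 184): 0110111110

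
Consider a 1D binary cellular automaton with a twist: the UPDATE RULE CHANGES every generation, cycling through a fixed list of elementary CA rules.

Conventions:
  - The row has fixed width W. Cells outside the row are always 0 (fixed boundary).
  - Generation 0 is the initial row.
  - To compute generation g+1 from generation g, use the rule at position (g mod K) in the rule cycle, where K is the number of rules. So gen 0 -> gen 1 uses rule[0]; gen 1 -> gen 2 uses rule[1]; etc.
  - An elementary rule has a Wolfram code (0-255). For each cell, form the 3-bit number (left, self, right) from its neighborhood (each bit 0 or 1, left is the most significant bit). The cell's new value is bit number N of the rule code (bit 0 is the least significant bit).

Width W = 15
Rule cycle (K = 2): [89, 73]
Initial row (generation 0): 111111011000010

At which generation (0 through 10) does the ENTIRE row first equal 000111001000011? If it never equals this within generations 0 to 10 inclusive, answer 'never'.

Answer: never

Derivation:
Gen 0: 111111011000010
Gen 1 (rule 89): 100001011111001
Gen 2 (rule 73): 001100010001000
Gen 3 (rule 89): 101111001100111
Gen 4 (rule 73): 001001001100101
Gen 5 (rule 89): 100100101110000
Gen 6 (rule 73): 000000001010111
Gen 7 (rule 89): 111111100000101
Gen 8 (rule 73): 100000101110000
Gen 9 (rule 89): 011110001011111
Gen 10 (rule 73): 010010100010001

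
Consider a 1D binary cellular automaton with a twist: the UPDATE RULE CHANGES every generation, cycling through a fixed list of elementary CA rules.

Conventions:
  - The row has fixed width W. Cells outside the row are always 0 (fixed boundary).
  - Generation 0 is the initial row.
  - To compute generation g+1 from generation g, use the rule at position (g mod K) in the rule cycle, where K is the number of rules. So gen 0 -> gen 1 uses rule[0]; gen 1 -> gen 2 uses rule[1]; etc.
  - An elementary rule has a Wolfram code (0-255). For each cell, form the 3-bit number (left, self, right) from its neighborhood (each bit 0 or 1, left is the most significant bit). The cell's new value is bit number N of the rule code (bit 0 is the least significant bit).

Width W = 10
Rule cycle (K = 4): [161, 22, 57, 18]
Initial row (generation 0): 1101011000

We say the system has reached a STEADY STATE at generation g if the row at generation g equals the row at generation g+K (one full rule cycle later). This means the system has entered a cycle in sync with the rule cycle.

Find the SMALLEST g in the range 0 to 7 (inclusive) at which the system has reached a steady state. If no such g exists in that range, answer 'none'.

Answer: none

Derivation:
Gen 0: 1101011000
Gen 1 (rule 161): 0010100011
Gen 2 (rule 22): 0110110100
Gen 3 (rule 57): 0101101011
Gen 4 (rule 18): 1000000000
Gen 5 (rule 161): 0011111111
Gen 6 (rule 22): 0100000000
Gen 7 (rule 57): 0011111111
Gen 8 (rule 18): 0100000000
Gen 9 (rule 161): 0001111111
Gen 10 (rule 22): 0010000000
Gen 11 (rule 57): 1001111111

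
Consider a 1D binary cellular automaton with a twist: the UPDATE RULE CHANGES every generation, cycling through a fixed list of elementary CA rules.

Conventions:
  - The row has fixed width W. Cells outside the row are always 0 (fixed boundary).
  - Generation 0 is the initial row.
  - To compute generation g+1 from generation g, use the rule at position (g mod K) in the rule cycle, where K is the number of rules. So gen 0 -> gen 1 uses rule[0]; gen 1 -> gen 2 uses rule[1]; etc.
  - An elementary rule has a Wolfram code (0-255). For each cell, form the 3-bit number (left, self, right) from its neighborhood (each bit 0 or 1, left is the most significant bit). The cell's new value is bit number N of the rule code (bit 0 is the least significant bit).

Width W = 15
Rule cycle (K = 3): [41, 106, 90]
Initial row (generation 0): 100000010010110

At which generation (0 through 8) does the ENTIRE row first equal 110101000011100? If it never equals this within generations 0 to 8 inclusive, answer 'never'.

Gen 0: 100000010010110
Gen 1 (rule 41): 001111000001100
Gen 2 (rule 106): 011001000011100
Gen 3 (rule 90): 111110100110110
Gen 4 (rule 41): 100001000101100
Gen 5 (rule 106): 000010001011100
Gen 6 (rule 90): 000101010010110
Gen 7 (rule 41): 110010100001100
Gen 8 (rule 106): 110101000011100

Answer: 8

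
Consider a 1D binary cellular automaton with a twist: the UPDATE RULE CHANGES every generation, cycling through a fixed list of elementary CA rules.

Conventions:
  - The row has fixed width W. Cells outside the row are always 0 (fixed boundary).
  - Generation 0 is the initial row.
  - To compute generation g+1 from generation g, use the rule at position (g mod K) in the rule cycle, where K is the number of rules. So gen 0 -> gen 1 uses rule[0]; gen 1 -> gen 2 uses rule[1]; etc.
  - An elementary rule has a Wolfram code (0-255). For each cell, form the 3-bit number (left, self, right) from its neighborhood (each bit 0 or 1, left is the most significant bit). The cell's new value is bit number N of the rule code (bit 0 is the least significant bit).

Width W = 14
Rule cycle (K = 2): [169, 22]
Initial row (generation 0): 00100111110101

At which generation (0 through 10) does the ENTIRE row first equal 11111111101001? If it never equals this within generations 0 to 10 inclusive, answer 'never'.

Gen 0: 00100111110101
Gen 1 (rule 169): 10000111101010
Gen 2 (rule 22): 11001000001011
Gen 3 (rule 169): 10000011100110
Gen 4 (rule 22): 11000100011001
Gen 5 (rule 169): 10010001010000
Gen 6 (rule 22): 11111011011000
Gen 7 (rule 169): 11110110110011
Gen 8 (rule 22): 00000000001100
Gen 9 (rule 169): 11111111101001
Gen 10 (rule 22): 00000000001111

Answer: 9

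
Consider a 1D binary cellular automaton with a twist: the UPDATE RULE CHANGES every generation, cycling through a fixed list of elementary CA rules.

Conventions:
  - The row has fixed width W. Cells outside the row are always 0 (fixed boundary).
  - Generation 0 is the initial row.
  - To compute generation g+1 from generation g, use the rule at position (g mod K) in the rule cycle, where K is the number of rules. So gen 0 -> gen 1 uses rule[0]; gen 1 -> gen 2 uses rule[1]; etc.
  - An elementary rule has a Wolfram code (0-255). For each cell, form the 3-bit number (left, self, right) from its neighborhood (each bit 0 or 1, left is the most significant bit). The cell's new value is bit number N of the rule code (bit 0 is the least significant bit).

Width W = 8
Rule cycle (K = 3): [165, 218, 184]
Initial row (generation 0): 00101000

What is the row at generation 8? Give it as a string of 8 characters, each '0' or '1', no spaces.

Gen 0: 00101000
Gen 1 (rule 165): 10111011
Gen 2 (rule 218): 00111011
Gen 3 (rule 184): 00110110
Gen 4 (rule 165): 10001000
Gen 5 (rule 218): 01010100
Gen 6 (rule 184): 00101010
Gen 7 (rule 165): 10111110
Gen 8 (rule 218): 00111111

Answer: 00111111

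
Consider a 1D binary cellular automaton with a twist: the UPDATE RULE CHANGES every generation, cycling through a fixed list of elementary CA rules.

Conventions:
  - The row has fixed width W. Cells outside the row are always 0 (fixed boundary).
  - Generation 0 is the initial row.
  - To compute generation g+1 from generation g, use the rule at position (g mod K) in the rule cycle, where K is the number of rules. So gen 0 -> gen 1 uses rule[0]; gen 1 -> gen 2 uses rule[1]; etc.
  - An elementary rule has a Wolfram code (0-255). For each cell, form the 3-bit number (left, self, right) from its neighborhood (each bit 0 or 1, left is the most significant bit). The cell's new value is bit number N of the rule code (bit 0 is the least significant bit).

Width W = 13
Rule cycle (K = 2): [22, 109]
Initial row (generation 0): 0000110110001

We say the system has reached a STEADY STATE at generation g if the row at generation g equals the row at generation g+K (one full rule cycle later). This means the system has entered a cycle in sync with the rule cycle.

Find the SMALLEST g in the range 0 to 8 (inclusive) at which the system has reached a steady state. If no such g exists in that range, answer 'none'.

Gen 0: 0000110110001
Gen 1 (rule 22): 0001000001011
Gen 2 (rule 109): 1101011101111
Gen 3 (rule 22): 0001000000000
Gen 4 (rule 109): 1101011111111
Gen 5 (rule 22): 0001000000000
Gen 6 (rule 109): 1101011111111
Gen 7 (rule 22): 0001000000000
Gen 8 (rule 109): 1101011111111
Gen 9 (rule 22): 0001000000000
Gen 10 (rule 109): 1101011111111

Answer: 3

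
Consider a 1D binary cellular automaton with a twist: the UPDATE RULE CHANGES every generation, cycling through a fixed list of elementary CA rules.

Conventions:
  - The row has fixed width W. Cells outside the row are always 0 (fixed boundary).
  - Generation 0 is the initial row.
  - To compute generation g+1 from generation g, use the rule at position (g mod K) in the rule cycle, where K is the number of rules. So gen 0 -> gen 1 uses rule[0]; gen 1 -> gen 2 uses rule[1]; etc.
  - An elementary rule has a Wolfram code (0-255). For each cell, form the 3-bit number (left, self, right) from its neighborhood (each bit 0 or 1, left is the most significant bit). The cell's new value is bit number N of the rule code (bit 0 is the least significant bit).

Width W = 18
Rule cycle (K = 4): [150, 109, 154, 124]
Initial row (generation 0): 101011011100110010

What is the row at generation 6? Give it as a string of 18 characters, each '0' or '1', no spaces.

Gen 0: 101011011100110010
Gen 1 (rule 150): 101000001011001111
Gen 2 (rule 109): 111011101111001001
Gen 3 (rule 154): 110011001110110110
Gen 4 (rule 124): 111011101011111111
Gen 5 (rule 150): 010001001001111110
Gen 6 (rule 109): 010101001001000010

Answer: 010101001001000010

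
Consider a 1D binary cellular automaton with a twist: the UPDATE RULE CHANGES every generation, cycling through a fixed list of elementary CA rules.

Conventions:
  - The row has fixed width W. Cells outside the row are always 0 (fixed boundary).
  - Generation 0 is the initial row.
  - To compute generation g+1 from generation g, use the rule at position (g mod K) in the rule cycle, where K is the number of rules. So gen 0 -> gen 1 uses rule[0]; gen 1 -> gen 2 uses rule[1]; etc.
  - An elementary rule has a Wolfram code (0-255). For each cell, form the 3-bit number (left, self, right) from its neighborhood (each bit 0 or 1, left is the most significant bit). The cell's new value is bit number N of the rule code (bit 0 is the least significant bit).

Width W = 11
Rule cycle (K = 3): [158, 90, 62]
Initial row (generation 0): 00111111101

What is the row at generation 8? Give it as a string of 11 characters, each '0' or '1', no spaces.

Answer: 11110111011

Derivation:
Gen 0: 00111111101
Gen 1 (rule 158): 01111111001
Gen 2 (rule 90): 11000001110
Gen 3 (rule 62): 10100011001
Gen 4 (rule 158): 10110110111
Gen 5 (rule 90): 00110110101
Gen 6 (rule 62): 01101101111
Gen 7 (rule 158): 11001001110
Gen 8 (rule 90): 11110111011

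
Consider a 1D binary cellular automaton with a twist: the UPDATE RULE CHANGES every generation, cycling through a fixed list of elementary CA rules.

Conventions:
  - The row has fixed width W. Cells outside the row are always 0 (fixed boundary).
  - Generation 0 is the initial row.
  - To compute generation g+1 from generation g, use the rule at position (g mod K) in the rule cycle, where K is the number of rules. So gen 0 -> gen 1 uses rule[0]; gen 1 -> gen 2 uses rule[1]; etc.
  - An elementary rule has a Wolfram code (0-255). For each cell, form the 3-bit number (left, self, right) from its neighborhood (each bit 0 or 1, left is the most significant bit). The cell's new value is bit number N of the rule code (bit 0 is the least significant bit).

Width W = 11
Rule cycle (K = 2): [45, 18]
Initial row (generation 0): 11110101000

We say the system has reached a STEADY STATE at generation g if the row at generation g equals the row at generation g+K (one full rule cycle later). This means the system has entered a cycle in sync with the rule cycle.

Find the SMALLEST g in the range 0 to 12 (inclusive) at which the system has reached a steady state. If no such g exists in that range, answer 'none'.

Answer: 6

Derivation:
Gen 0: 11110101000
Gen 1 (rule 45): 10001111011
Gen 2 (rule 18): 01010000000
Gen 3 (rule 45): 01110111111
Gen 4 (rule 18): 10000000000
Gen 5 (rule 45): 10111111111
Gen 6 (rule 18): 00000000000
Gen 7 (rule 45): 11111111111
Gen 8 (rule 18): 00000000000
Gen 9 (rule 45): 11111111111
Gen 10 (rule 18): 00000000000
Gen 11 (rule 45): 11111111111
Gen 12 (rule 18): 00000000000
Gen 13 (rule 45): 11111111111
Gen 14 (rule 18): 00000000000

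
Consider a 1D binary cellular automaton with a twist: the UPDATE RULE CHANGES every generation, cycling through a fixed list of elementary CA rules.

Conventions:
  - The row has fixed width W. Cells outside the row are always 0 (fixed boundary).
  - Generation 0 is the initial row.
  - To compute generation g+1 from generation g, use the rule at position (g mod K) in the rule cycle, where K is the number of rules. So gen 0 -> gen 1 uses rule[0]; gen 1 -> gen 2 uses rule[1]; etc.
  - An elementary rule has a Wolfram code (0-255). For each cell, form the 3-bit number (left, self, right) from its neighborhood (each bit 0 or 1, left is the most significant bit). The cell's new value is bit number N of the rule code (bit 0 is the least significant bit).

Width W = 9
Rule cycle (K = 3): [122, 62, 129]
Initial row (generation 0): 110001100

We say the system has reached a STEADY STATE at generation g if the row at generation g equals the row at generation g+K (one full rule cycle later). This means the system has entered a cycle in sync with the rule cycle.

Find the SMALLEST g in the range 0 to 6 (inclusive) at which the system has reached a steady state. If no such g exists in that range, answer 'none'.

Gen 0: 110001100
Gen 1 (rule 122): 111011110
Gen 2 (rule 62): 100110001
Gen 3 (rule 129): 000000100
Gen 4 (rule 122): 000001010
Gen 5 (rule 62): 000011111
Gen 6 (rule 129): 111001110
Gen 7 (rule 122): 101111011
Gen 8 (rule 62): 111000110
Gen 9 (rule 129): 010010000

Answer: none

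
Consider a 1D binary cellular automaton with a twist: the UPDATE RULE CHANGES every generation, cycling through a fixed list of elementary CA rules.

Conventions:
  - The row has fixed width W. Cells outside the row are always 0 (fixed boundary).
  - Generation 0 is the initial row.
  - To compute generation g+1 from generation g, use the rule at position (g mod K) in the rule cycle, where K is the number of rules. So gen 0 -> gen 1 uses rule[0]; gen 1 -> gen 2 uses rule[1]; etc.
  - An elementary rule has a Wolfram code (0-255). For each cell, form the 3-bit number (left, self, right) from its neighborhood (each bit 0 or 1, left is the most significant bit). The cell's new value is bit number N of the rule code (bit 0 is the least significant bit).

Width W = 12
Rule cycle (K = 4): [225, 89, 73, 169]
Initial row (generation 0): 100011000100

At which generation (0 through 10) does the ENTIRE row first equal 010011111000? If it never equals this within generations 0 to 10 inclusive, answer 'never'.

Gen 0: 100011000100
Gen 1 (rule 225): 001001010001
Gen 2 (rule 89): 100100001100
Gen 3 (rule 73): 000001101101
Gen 4 (rule 169): 111101011010
Gen 5 (rule 225): 011110101100
Gen 6 (rule 89): 010010001111
Gen 7 (rule 73): 000000101001
Gen 8 (rule 169): 111110010000
Gen 9 (rule 225): 011110000111
Gen 10 (rule 89): 010011110101

Answer: never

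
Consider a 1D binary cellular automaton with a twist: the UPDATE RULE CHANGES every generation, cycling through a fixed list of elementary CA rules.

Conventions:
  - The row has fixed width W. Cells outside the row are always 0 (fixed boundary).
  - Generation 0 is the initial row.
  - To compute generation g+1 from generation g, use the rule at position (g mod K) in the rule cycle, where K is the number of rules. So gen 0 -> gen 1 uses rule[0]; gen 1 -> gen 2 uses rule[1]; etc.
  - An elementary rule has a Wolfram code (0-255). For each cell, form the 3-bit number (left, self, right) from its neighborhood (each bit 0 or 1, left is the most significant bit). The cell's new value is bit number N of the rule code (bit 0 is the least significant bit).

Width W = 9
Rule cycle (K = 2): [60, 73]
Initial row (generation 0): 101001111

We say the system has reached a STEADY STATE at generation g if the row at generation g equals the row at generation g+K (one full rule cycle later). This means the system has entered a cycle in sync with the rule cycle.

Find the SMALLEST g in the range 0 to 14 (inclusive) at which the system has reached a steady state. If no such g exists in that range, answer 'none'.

Answer: none

Derivation:
Gen 0: 101001111
Gen 1 (rule 60): 111101000
Gen 2 (rule 73): 100100011
Gen 3 (rule 60): 110110010
Gen 4 (rule 73): 110110000
Gen 5 (rule 60): 101101000
Gen 6 (rule 73): 001100011
Gen 7 (rule 60): 001010010
Gen 8 (rule 73): 100000000
Gen 9 (rule 60): 110000000
Gen 10 (rule 73): 110111111
Gen 11 (rule 60): 101100000
Gen 12 (rule 73): 001101111
Gen 13 (rule 60): 001011000
Gen 14 (rule 73): 100011011
Gen 15 (rule 60): 110010110
Gen 16 (rule 73): 110000110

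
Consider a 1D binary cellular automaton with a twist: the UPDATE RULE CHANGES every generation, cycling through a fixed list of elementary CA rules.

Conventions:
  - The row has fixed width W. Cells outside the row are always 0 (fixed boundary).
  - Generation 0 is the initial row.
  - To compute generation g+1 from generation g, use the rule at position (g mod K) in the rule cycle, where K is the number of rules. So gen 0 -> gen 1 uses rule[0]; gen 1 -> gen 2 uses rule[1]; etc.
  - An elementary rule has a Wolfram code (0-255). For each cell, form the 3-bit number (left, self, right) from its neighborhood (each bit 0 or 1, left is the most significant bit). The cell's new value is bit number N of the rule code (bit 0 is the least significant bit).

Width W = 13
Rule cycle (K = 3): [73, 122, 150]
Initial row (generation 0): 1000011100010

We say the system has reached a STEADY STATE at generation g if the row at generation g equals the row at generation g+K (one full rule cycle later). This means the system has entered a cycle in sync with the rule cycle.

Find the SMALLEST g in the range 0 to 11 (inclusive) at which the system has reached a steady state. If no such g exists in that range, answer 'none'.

Gen 0: 1000011100010
Gen 1 (rule 73): 0011010101000
Gen 2 (rule 122): 0111101010100
Gen 3 (rule 150): 1011001010110
Gen 4 (rule 73): 0011000000110
Gen 5 (rule 122): 0111100001111
Gen 6 (rule 150): 1011010010110
Gen 7 (rule 73): 0011000000110
Gen 8 (rule 122): 0111100001111
Gen 9 (rule 150): 1011010010110
Gen 10 (rule 73): 0011000000110
Gen 11 (rule 122): 0111100001111
Gen 12 (rule 150): 1011010010110
Gen 13 (rule 73): 0011000000110
Gen 14 (rule 122): 0111100001111

Answer: 4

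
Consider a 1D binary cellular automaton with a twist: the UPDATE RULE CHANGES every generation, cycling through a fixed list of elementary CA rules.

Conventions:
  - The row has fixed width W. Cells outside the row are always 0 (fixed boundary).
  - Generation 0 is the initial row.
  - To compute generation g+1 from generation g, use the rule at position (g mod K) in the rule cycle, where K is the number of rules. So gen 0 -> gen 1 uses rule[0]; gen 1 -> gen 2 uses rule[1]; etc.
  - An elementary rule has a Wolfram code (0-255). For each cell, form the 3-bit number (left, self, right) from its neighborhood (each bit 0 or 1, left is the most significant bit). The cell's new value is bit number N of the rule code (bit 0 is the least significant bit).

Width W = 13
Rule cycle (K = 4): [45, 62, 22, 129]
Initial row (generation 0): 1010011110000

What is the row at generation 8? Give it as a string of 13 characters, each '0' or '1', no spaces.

Gen 0: 1010011110000
Gen 1 (rule 45): 1110010000111
Gen 2 (rule 62): 1001111001100
Gen 3 (rule 22): 1110000110010
Gen 4 (rule 129): 0100110000000
Gen 5 (rule 45): 0100100111111
Gen 6 (rule 62): 1111111100000
Gen 7 (rule 22): 0000000010000
Gen 8 (rule 129): 1111111000111

Answer: 1111111000111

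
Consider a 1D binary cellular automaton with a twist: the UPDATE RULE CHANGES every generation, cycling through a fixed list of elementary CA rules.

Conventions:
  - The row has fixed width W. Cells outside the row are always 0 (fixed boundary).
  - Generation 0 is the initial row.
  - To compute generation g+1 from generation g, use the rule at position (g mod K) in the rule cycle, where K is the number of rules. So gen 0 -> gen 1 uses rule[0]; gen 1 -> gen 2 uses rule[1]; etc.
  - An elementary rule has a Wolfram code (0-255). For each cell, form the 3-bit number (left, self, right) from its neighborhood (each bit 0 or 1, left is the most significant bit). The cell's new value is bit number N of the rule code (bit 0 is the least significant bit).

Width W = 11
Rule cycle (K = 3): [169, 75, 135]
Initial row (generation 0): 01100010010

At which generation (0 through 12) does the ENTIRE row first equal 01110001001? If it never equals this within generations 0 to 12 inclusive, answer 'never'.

Answer: never

Derivation:
Gen 0: 01100010010
Gen 1 (rule 169): 01001000000
Gen 2 (rule 75): 10010011111
Gen 3 (rule 135): 10110101110
Gen 4 (rule 169): 01101011100
Gen 5 (rule 75): 11100010101
Gen 6 (rule 135): 01001110101
Gen 7 (rule 169): 00001101010
Gen 8 (rule 75): 11111100000
Gen 9 (rule 135): 01111001111
Gen 10 (rule 169): 01110001110
Gen 11 (rule 75): 11010111010
Gen 12 (rule 135): 00010010010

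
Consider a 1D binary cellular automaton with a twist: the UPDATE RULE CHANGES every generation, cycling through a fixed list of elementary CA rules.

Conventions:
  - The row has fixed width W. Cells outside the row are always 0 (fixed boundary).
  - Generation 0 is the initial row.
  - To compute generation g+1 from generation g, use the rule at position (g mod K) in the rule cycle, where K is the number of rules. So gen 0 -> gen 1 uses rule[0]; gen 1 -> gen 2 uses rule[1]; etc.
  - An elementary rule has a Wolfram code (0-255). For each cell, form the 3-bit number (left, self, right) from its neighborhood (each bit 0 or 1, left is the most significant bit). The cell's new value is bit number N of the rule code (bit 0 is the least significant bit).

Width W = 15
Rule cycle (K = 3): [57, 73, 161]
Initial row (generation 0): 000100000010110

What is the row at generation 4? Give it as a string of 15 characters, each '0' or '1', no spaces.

Answer: 111110011111100

Derivation:
Gen 0: 000100000010110
Gen 1 (rule 57): 110011111001101
Gen 2 (rule 73): 110010001001100
Gen 3 (rule 161): 000000100000001
Gen 4 (rule 57): 111110011111100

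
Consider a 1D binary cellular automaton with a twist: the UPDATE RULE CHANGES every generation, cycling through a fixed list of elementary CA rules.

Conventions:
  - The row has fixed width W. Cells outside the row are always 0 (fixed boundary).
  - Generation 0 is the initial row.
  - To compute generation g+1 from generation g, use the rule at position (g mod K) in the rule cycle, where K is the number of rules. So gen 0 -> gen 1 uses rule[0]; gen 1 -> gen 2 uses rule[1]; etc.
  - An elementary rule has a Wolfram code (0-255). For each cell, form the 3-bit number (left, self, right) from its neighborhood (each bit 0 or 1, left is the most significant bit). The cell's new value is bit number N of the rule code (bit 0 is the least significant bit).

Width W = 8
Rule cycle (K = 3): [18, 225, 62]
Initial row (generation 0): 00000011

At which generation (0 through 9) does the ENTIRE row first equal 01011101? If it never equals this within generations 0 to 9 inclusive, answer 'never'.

Answer: never

Derivation:
Gen 0: 00000011
Gen 1 (rule 18): 00000100
Gen 2 (rule 225): 11110001
Gen 3 (rule 62): 10001011
Gen 4 (rule 18): 01010000
Gen 5 (rule 225): 00100111
Gen 6 (rule 62): 01111100
Gen 7 (rule 18): 10000010
Gen 8 (rule 225): 00111000
Gen 9 (rule 62): 01100100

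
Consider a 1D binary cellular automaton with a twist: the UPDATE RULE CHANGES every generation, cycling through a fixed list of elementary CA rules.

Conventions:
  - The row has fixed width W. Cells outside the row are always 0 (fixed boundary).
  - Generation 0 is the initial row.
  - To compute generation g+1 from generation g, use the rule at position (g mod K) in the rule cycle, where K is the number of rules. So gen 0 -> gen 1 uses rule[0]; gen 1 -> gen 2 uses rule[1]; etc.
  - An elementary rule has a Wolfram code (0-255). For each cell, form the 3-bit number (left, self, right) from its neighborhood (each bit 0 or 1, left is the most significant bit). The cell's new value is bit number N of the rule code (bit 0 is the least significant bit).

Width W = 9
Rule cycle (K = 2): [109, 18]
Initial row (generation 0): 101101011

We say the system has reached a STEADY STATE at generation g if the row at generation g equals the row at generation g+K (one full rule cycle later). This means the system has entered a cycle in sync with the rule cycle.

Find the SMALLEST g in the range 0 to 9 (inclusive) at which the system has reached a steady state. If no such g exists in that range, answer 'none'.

Answer: 1

Derivation:
Gen 0: 101101011
Gen 1 (rule 109): 111111111
Gen 2 (rule 18): 000000000
Gen 3 (rule 109): 111111111
Gen 4 (rule 18): 000000000
Gen 5 (rule 109): 111111111
Gen 6 (rule 18): 000000000
Gen 7 (rule 109): 111111111
Gen 8 (rule 18): 000000000
Gen 9 (rule 109): 111111111
Gen 10 (rule 18): 000000000
Gen 11 (rule 109): 111111111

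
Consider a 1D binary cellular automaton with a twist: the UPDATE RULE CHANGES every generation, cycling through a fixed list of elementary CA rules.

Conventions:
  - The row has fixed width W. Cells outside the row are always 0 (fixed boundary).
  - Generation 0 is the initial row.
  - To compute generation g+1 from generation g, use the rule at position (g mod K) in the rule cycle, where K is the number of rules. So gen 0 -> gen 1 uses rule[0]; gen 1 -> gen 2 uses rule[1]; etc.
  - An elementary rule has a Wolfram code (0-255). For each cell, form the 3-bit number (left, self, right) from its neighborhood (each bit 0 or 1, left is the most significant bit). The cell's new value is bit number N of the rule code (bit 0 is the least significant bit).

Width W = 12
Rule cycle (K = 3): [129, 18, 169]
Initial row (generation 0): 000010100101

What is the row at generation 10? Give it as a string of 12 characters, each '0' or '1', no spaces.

Gen 0: 000010100101
Gen 1 (rule 129): 111000000000
Gen 2 (rule 18): 000100000000
Gen 3 (rule 169): 110001111111
Gen 4 (rule 129): 000100111110
Gen 5 (rule 18): 001011000001
Gen 6 (rule 169): 100110011100
Gen 7 (rule 129): 000000001001
Gen 8 (rule 18): 000000010110
Gen 9 (rule 169): 111111001100
Gen 10 (rule 129): 011110000001

Answer: 011110000001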